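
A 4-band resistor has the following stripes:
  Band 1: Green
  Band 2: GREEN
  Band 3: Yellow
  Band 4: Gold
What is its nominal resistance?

Green → 5 (first significant figure)
Green → 5 (second significant figure)
Yellow → ×10^4 multiplier
55 × 10000 = 550000 Ω

550000 Ω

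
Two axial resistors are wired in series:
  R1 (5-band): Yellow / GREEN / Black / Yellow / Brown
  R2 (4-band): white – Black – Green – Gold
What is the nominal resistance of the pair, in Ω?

13500000 Ω

R1: yellow, green, black → 450; yellow ×10^4 → 4500000 Ω.
R2: white, black → 90; green ×10^5 → 9000000 Ω.
Series: 4500000 + 9000000 = 13500000 Ω.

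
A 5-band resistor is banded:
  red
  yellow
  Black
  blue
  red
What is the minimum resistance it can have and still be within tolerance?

Red → 2 (first significant figure)
Yellow → 4 (second significant figure)
Black → 0 (third significant figure)
Blue → ×10^6 multiplier
Red → ±2% tolerance
240 × 1000000 = 240000000 Ω
Minimum = 240000000 × (1 − 2/100) = 235200000 Ω.

235200000 Ω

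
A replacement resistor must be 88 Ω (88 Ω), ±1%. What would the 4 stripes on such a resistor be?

88 Ω = 88 × 10^0.
8 → grey
8 → grey
Multiplier 10^0 → black.
±1% tolerance → brown.

grey, grey, black, brown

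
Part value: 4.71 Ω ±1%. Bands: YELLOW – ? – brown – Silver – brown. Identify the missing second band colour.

4.71 Ω = 471 × 10^-2.
The second band gives digit 7 of the significand, and 7 is violet.

violet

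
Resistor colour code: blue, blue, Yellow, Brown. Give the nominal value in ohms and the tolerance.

Blue → 6 (first significant figure)
Blue → 6 (second significant figure)
Yellow → ×10^4 multiplier
Brown → ±1% tolerance
66 × 10000 = 660000 Ω

660000 Ω ±1%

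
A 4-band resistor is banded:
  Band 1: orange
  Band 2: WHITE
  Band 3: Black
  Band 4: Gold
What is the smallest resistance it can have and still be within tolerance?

37.05 Ω

Orange → 3 (first significant figure)
White → 9 (second significant figure)
Black → ×1 multiplier
Gold → ±5% tolerance
39 × 1 = 39 Ω
Smallest = 39 × (1 − 5/100) = 37.05 Ω.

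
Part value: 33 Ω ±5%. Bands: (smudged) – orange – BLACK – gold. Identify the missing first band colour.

33 Ω = 33 × 10^0.
The first band gives digit 3 of the significand, and 3 is orange.

orange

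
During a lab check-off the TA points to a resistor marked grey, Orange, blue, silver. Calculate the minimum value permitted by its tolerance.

74700000 Ω

Grey → 8 (first significant figure)
Orange → 3 (second significant figure)
Blue → ×10^6 multiplier
Silver → ±10% tolerance
83 × 1000000 = 83000000 Ω
Minimum = 83000000 × (1 − 10/100) = 74700000 Ω.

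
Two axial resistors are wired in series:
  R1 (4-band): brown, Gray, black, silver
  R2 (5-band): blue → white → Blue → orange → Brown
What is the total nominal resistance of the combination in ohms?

R1: brown, grey → 18; black ×1 → 18 Ω.
R2: blue, white, blue → 696; orange ×10^3 → 696000 Ω.
Series: 18 + 696000 = 696018 Ω.

696018 Ω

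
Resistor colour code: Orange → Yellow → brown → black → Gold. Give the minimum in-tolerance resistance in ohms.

323.95 Ω

Orange → 3 (first significant figure)
Yellow → 4 (second significant figure)
Brown → 1 (third significant figure)
Black → ×1 multiplier
Gold → ±5% tolerance
341 × 1 = 341 Ω
Minimum = 341 × (1 − 5/100) = 323.95 Ω.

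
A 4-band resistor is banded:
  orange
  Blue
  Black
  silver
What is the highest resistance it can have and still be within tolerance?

39.6 Ω

Orange → 3 (first significant figure)
Blue → 6 (second significant figure)
Black → ×1 multiplier
Silver → ±10% tolerance
36 × 1 = 36 Ω
Highest = 36 × (1 + 10/100) = 39.6 Ω.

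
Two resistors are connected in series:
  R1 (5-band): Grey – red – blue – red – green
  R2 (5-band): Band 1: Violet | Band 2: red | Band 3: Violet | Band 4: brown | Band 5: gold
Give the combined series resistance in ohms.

89870 Ω

R1: grey, red, blue → 826; red ×10^2 → 82600 Ω.
R2: violet, red, violet → 727; brown ×10 → 7270 Ω.
Series: 82600 + 7270 = 89870 Ω.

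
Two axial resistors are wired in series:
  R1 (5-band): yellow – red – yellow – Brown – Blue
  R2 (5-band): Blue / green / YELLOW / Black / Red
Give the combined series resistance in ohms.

4894 Ω

R1: yellow, red, yellow → 424; brown ×10 → 4240 Ω.
R2: blue, green, yellow → 654; black ×1 → 654 Ω.
Series: 4240 + 654 = 4894 Ω.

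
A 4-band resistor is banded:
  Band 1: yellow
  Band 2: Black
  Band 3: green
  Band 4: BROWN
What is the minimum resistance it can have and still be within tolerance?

3960000 Ω

Yellow → 4 (first significant figure)
Black → 0 (second significant figure)
Green → ×10^5 multiplier
Brown → ±1% tolerance
40 × 100000 = 4000000 Ω
Minimum = 4000000 × (1 − 1/100) = 3960000 Ω.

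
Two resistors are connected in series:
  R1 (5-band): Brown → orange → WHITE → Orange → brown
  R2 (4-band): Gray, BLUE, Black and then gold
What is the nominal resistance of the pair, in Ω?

R1: brown, orange, white → 139; orange ×10^3 → 139000 Ω.
R2: grey, blue → 86; black ×1 → 86 Ω.
Series: 139000 + 86 = 139086 Ω.

139086 Ω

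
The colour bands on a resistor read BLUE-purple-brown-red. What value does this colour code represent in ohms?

670 Ω

Blue → 6 (first significant figure)
Violet → 7 (second significant figure)
Brown → ×10 multiplier
67 × 10 = 670 Ω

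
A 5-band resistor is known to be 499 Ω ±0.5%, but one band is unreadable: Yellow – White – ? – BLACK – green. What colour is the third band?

499 Ω = 499 × 10^0.
The third band gives digit 9 of the significand, and 9 is white.

white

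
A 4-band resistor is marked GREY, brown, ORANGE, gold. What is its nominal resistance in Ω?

Grey → 8 (first significant figure)
Brown → 1 (second significant figure)
Orange → ×10^3 multiplier
81 × 1000 = 81000 Ω

81000 Ω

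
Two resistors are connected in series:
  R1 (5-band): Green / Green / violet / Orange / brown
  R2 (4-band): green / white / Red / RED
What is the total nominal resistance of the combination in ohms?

R1: green, green, violet → 557; orange ×10^3 → 557000 Ω.
R2: green, white → 59; red ×10^2 → 5900 Ω.
Series: 557000 + 5900 = 562900 Ω.

562900 Ω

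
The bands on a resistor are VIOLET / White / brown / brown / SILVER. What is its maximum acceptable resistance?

8701 Ω

Violet → 7 (first significant figure)
White → 9 (second significant figure)
Brown → 1 (third significant figure)
Brown → ×10 multiplier
Silver → ±10% tolerance
791 × 10 = 7910 Ω
Maximum = 7910 × (1 + 10/100) = 8701 Ω.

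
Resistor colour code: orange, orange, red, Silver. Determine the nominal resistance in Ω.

Orange → 3 (first significant figure)
Orange → 3 (second significant figure)
Red → ×10^2 multiplier
33 × 100 = 3300 Ω

3300 Ω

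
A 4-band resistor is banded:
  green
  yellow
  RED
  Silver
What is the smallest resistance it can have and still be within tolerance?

4860 Ω

Green → 5 (first significant figure)
Yellow → 4 (second significant figure)
Red → ×10^2 multiplier
Silver → ±10% tolerance
54 × 100 = 5400 Ω
Smallest = 5400 × (1 − 10/100) = 4860 Ω.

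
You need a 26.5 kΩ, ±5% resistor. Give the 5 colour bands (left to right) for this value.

26500 Ω = 265 × 10^2.
2 → red
6 → blue
5 → green
Multiplier 10^2 → red.
±5% tolerance → gold.

red, blue, green, red, gold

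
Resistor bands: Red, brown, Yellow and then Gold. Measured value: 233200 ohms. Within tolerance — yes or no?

no

Red → 2 (first significant figure)
Brown → 1 (second significant figure)
Yellow → ×10^4 multiplier
Gold → ±5% tolerance
21 × 10000 = 210000 Ω
Allowed range: 199500 Ω to 220500 Ω.
233200 ohms lies outside that range.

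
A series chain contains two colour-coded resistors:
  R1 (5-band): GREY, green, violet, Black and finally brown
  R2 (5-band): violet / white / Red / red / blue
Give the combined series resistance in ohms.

R1: grey, green, violet → 857; black ×1 → 857 Ω.
R2: violet, white, red → 792; red ×10^2 → 79200 Ω.
Series: 857 + 79200 = 80057 Ω.

80057 Ω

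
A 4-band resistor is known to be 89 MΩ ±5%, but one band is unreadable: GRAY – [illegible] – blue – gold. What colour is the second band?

white

89000000 Ω = 89 × 10^6.
The second band gives digit 9 of the significand, and 9 is white.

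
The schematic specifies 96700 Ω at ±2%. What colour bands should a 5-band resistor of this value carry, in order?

white, blue, violet, red, red

96700 Ω = 967 × 10^2.
9 → white
6 → blue
7 → violet
Multiplier 10^2 → red.
±2% tolerance → red.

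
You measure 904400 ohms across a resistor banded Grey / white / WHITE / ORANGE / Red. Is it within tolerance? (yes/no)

Grey → 8 (first significant figure)
White → 9 (second significant figure)
White → 9 (third significant figure)
Orange → ×10^3 multiplier
Red → ±2% tolerance
899 × 1000 = 899000 Ω
Allowed range: 881020 Ω to 916980 Ω.
904400 ohms lies inside that range.

yes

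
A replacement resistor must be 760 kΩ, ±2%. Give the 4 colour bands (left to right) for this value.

760000 Ω = 76 × 10^4.
7 → violet
6 → blue
Multiplier 10^4 → yellow.
±2% tolerance → red.

violet, blue, yellow, red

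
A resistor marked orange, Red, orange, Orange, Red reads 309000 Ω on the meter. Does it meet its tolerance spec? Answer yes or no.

no

Orange → 3 (first significant figure)
Red → 2 (second significant figure)
Orange → 3 (third significant figure)
Orange → ×10^3 multiplier
Red → ±2% tolerance
323 × 1000 = 323000 Ω
Allowed range: 316540 Ω to 329460 Ω.
309000 Ω lies outside that range.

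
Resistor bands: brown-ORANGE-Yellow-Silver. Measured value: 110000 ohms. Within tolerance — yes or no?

no

Brown → 1 (first significant figure)
Orange → 3 (second significant figure)
Yellow → ×10^4 multiplier
Silver → ±10% tolerance
13 × 10000 = 130000 Ω
Allowed range: 117000 Ω to 143000 Ω.
110000 ohms lies outside that range.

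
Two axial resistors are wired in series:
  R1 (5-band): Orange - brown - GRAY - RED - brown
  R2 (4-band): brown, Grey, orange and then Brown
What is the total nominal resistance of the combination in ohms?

49800 Ω

R1: orange, brown, grey → 318; red ×10^2 → 31800 Ω.
R2: brown, grey → 18; orange ×10^3 → 18000 Ω.
Series: 31800 + 18000 = 49800 Ω.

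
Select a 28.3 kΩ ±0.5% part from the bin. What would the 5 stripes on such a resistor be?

red, grey, orange, red, green

28300 Ω = 283 × 10^2.
2 → red
8 → grey
3 → orange
Multiplier 10^2 → red.
±0.5% tolerance → green.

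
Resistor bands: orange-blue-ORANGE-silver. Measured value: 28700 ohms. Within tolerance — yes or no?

Orange → 3 (first significant figure)
Blue → 6 (second significant figure)
Orange → ×10^3 multiplier
Silver → ±10% tolerance
36 × 1000 = 36000 Ω
Allowed range: 32400 Ω to 39600 Ω.
28700 ohms lies outside that range.

no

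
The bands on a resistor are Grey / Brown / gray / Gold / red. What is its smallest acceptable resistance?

Grey → 8 (first significant figure)
Brown → 1 (second significant figure)
Grey → 8 (third significant figure)
Gold → ×0.1 multiplier
Red → ±2% tolerance
818 × 0.1 = 81.8 Ω
Smallest = 81.8 × (1 − 2/100) = 80.164 Ω.

80.164 Ω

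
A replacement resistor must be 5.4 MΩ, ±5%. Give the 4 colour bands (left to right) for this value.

5400000 Ω = 54 × 10^5.
5 → green
4 → yellow
Multiplier 10^5 → green.
±5% tolerance → gold.

green, yellow, green, gold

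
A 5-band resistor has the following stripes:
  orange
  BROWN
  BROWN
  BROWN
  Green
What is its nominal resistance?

Orange → 3 (first significant figure)
Brown → 1 (second significant figure)
Brown → 1 (third significant figure)
Brown → ×10 multiplier
311 × 10 = 3110 Ω

3110 Ω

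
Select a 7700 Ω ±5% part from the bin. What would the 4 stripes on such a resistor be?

violet, violet, red, gold

7700 Ω = 77 × 10^2.
7 → violet
7 → violet
Multiplier 10^2 → red.
±5% tolerance → gold.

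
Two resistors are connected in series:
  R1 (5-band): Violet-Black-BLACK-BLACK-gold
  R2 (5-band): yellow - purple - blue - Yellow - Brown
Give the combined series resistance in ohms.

4760700 Ω

R1: violet, black, black → 700; black ×1 → 700 Ω.
R2: yellow, violet, blue → 476; yellow ×10^4 → 4760000 Ω.
Series: 700 + 4760000 = 4760700 Ω.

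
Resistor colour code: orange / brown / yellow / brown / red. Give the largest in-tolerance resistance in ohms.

3202.8 Ω

Orange → 3 (first significant figure)
Brown → 1 (second significant figure)
Yellow → 4 (third significant figure)
Brown → ×10 multiplier
Red → ±2% tolerance
314 × 10 = 3140 Ω
Largest = 3140 × (1 + 2/100) = 3202.8 Ω.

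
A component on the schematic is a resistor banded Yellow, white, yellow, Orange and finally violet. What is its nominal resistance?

Yellow → 4 (first significant figure)
White → 9 (second significant figure)
Yellow → 4 (third significant figure)
Orange → ×10^3 multiplier
494 × 1000 = 494000 Ω

494000 Ω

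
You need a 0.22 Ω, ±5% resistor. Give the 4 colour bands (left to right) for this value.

0.22 Ω = 22 × 10^-2.
2 → red
2 → red
Multiplier 10^-2 → silver.
±5% tolerance → gold.

red, red, silver, gold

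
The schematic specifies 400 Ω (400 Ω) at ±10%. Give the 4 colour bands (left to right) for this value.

yellow, black, brown, silver

400 Ω = 40 × 10^1.
4 → yellow
0 → black
Multiplier 10^1 → brown.
±10% tolerance → silver.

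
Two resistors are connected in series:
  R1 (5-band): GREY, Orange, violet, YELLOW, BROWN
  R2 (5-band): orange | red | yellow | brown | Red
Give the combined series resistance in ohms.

R1: grey, orange, violet → 837; yellow ×10^4 → 8370000 Ω.
R2: orange, red, yellow → 324; brown ×10 → 3240 Ω.
Series: 8370000 + 3240 = 8373240 Ω.

8373240 Ω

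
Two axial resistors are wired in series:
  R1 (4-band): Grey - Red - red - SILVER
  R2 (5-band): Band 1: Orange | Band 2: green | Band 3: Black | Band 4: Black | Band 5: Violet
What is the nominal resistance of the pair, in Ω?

R1: grey, red → 82; red ×10^2 → 8200 Ω.
R2: orange, green, black → 350; black ×1 → 350 Ω.
Series: 8200 + 350 = 8550 Ω.

8550 Ω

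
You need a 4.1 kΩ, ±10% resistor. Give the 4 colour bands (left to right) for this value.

yellow, brown, red, silver

4100 Ω = 41 × 10^2.
4 → yellow
1 → brown
Multiplier 10^2 → red.
±10% tolerance → silver.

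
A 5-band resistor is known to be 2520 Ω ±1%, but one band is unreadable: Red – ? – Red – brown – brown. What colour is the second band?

2520 Ω = 252 × 10^1.
The second band gives digit 5 of the significand, and 5 is green.

green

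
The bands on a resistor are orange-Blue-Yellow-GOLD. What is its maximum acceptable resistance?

378000 Ω

Orange → 3 (first significant figure)
Blue → 6 (second significant figure)
Yellow → ×10^4 multiplier
Gold → ±5% tolerance
36 × 10000 = 360000 Ω
Maximum = 360000 × (1 + 5/100) = 378000 Ω.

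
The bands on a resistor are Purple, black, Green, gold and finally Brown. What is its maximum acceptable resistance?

71.205 Ω

Violet → 7 (first significant figure)
Black → 0 (second significant figure)
Green → 5 (third significant figure)
Gold → ×0.1 multiplier
Brown → ±1% tolerance
705 × 0.1 = 70.5 Ω
Maximum = 70.5 × (1 + 1/100) = 71.205 Ω.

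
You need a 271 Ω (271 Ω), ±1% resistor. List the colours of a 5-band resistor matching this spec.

271 Ω = 271 × 10^0.
2 → red
7 → violet
1 → brown
Multiplier 10^0 → black.
±1% tolerance → brown.

red, violet, brown, black, brown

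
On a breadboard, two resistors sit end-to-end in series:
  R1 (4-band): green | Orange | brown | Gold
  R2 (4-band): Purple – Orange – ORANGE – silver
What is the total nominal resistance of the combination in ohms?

R1: green, orange → 53; brown ×10 → 530 Ω.
R2: violet, orange → 73; orange ×10^3 → 73000 Ω.
Series: 530 + 73000 = 73530 Ω.

73530 Ω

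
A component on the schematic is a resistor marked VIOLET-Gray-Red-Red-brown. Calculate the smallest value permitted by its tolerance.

77418 Ω

Violet → 7 (first significant figure)
Grey → 8 (second significant figure)
Red → 2 (third significant figure)
Red → ×10^2 multiplier
Brown → ±1% tolerance
782 × 100 = 78200 Ω
Smallest = 78200 × (1 − 1/100) = 77418 Ω.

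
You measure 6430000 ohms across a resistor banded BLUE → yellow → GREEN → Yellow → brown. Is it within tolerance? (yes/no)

Blue → 6 (first significant figure)
Yellow → 4 (second significant figure)
Green → 5 (third significant figure)
Yellow → ×10^4 multiplier
Brown → ±1% tolerance
645 × 10000 = 6450000 Ω
Allowed range: 6385500 Ω to 6514500 Ω.
6430000 ohms lies inside that range.

yes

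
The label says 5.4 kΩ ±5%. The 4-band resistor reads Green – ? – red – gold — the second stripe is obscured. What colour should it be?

5400 Ω = 54 × 10^2.
The second band gives digit 4 of the significand, and 4 is yellow.

yellow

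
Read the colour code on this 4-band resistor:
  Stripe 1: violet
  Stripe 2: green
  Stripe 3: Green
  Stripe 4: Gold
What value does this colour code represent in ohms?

7500000 Ω

Violet → 7 (first significant figure)
Green → 5 (second significant figure)
Green → ×10^5 multiplier
75 × 100000 = 7500000 Ω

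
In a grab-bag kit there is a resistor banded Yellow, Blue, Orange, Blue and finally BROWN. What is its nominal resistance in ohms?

463000000 Ω

Yellow → 4 (first significant figure)
Blue → 6 (second significant figure)
Orange → 3 (third significant figure)
Blue → ×10^6 multiplier
463 × 1000000 = 463000000 Ω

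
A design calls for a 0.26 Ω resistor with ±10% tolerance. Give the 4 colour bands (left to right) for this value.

red, blue, silver, silver

0.26 Ω = 26 × 10^-2.
2 → red
6 → blue
Multiplier 10^-2 → silver.
±10% tolerance → silver.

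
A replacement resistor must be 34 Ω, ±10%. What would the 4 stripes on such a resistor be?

orange, yellow, black, silver

34 Ω = 34 × 10^0.
3 → orange
4 → yellow
Multiplier 10^0 → black.
±10% tolerance → silver.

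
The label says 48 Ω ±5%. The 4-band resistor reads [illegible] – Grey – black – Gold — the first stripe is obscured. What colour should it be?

yellow

48 Ω = 48 × 10^0.
The first band gives digit 4 of the significand, and 4 is yellow.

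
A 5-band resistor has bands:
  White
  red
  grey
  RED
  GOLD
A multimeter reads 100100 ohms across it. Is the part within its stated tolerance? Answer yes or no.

White → 9 (first significant figure)
Red → 2 (second significant figure)
Grey → 8 (third significant figure)
Red → ×10^2 multiplier
Gold → ±5% tolerance
928 × 100 = 92800 Ω
Allowed range: 88160 Ω to 97440 Ω.
100100 ohms lies outside that range.

no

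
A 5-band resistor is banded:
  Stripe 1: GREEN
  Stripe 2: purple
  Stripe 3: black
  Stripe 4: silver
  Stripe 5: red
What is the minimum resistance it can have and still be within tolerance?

5.586 Ω

Green → 5 (first significant figure)
Violet → 7 (second significant figure)
Black → 0 (third significant figure)
Silver → ×0.01 multiplier
Red → ±2% tolerance
570 × 0.01 = 5.7 Ω
Minimum = 5.7 × (1 − 2/100) = 5.586 Ω.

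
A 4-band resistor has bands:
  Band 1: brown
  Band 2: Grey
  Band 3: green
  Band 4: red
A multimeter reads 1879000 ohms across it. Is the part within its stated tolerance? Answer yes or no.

Brown → 1 (first significant figure)
Grey → 8 (second significant figure)
Green → ×10^5 multiplier
Red → ±2% tolerance
18 × 100000 = 1800000 Ω
Allowed range: 1764000 Ω to 1836000 Ω.
1879000 ohms lies outside that range.

no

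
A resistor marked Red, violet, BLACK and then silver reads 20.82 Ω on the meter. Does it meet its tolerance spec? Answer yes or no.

no

Red → 2 (first significant figure)
Violet → 7 (second significant figure)
Black → ×1 multiplier
Silver → ±10% tolerance
27 × 1 = 27 Ω
Allowed range: 24.3 Ω to 29.7 Ω.
20.82 Ω lies outside that range.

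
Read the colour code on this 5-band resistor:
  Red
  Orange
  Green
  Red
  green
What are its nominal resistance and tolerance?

Red → 2 (first significant figure)
Orange → 3 (second significant figure)
Green → 5 (third significant figure)
Red → ×10^2 multiplier
Green → ±0.5% tolerance
235 × 100 = 23500 Ω

23500 Ω ±0.5%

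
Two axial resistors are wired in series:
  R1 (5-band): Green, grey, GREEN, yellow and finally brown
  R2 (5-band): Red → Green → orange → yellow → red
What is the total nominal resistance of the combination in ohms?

8380000 Ω

R1: green, grey, green → 585; yellow ×10^4 → 5850000 Ω.
R2: red, green, orange → 253; yellow ×10^4 → 2530000 Ω.
Series: 5850000 + 2530000 = 8380000 Ω.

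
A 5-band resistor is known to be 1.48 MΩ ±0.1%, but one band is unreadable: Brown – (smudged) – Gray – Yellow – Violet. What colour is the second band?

1480000 Ω = 148 × 10^4.
The second band gives digit 4 of the significand, and 4 is yellow.

yellow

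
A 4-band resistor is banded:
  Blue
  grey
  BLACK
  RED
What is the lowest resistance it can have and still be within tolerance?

66.64 Ω

Blue → 6 (first significant figure)
Grey → 8 (second significant figure)
Black → ×1 multiplier
Red → ±2% tolerance
68 × 1 = 68 Ω
Lowest = 68 × (1 − 2/100) = 66.64 Ω.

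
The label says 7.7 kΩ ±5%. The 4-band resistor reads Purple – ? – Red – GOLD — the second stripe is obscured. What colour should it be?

violet

7700 Ω = 77 × 10^2.
The second band gives digit 7 of the significand, and 7 is violet.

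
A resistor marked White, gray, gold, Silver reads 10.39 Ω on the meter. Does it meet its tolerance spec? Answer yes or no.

yes

White → 9 (first significant figure)
Grey → 8 (second significant figure)
Gold → ×0.1 multiplier
Silver → ±10% tolerance
98 × 0.1 = 9.8 Ω
Allowed range: 8.82 Ω to 10.78 Ω.
10.39 Ω lies inside that range.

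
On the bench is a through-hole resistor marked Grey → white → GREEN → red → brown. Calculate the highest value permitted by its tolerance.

Grey → 8 (first significant figure)
White → 9 (second significant figure)
Green → 5 (third significant figure)
Red → ×10^2 multiplier
Brown → ±1% tolerance
895 × 100 = 89500 Ω
Highest = 89500 × (1 + 1/100) = 90395 Ω.

90395 Ω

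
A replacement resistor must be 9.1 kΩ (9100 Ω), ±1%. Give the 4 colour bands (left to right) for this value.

9100 Ω = 91 × 10^2.
9 → white
1 → brown
Multiplier 10^2 → red.
±1% tolerance → brown.

white, brown, red, brown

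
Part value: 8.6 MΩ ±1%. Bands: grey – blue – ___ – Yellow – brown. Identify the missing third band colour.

black

8600000 Ω = 860 × 10^4.
The third band gives digit 0 of the significand, and 0 is black.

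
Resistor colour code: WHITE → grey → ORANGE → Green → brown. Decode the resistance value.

White → 9 (first significant figure)
Grey → 8 (second significant figure)
Orange → 3 (third significant figure)
Green → ×10^5 multiplier
983 × 100000 = 98300000 Ω

98300000 Ω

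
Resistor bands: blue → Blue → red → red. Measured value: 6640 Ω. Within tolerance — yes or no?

yes

Blue → 6 (first significant figure)
Blue → 6 (second significant figure)
Red → ×10^2 multiplier
Red → ±2% tolerance
66 × 100 = 6600 Ω
Allowed range: 6468 Ω to 6732 Ω.
6640 Ω lies inside that range.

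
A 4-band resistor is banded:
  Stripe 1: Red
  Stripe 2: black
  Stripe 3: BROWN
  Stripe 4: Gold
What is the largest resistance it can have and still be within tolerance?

210 Ω

Red → 2 (first significant figure)
Black → 0 (second significant figure)
Brown → ×10 multiplier
Gold → ±5% tolerance
20 × 10 = 200 Ω
Largest = 200 × (1 + 5/100) = 210 Ω.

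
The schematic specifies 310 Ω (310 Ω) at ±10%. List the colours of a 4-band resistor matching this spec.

310 Ω = 31 × 10^1.
3 → orange
1 → brown
Multiplier 10^1 → brown.
±10% tolerance → silver.

orange, brown, brown, silver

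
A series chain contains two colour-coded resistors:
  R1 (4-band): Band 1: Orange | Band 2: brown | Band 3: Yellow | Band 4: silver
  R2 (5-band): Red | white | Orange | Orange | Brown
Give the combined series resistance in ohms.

R1: orange, brown → 31; yellow ×10^4 → 310000 Ω.
R2: red, white, orange → 293; orange ×10^3 → 293000 Ω.
Series: 310000 + 293000 = 603000 Ω.

603000 Ω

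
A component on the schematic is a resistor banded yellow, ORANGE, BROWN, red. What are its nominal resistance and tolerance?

Yellow → 4 (first significant figure)
Orange → 3 (second significant figure)
Brown → ×10 multiplier
Red → ±2% tolerance
43 × 10 = 430 Ω

430 Ω ±2%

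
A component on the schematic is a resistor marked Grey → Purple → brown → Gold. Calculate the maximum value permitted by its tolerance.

Grey → 8 (first significant figure)
Violet → 7 (second significant figure)
Brown → ×10 multiplier
Gold → ±5% tolerance
87 × 10 = 870 Ω
Maximum = 870 × (1 + 5/100) = 913.5 Ω.

913.5 Ω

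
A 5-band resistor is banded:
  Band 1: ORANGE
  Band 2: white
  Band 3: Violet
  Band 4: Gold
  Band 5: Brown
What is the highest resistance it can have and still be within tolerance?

40.097 Ω

Orange → 3 (first significant figure)
White → 9 (second significant figure)
Violet → 7 (third significant figure)
Gold → ×0.1 multiplier
Brown → ±1% tolerance
397 × 0.1 = 39.7 Ω
Highest = 39.7 × (1 + 1/100) = 40.097 Ω.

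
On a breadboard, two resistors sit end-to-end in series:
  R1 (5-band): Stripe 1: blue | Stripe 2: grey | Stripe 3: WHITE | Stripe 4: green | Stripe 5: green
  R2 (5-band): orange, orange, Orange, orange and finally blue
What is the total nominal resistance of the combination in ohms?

R1: blue, grey, white → 689; green ×10^5 → 68900000 Ω.
R2: orange, orange, orange → 333; orange ×10^3 → 333000 Ω.
Series: 68900000 + 333000 = 69233000 Ω.

69233000 Ω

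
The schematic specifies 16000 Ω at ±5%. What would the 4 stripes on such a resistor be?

16000 Ω = 16 × 10^3.
1 → brown
6 → blue
Multiplier 10^3 → orange.
±5% tolerance → gold.

brown, blue, orange, gold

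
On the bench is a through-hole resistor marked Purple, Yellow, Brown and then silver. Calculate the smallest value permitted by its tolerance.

666 Ω

Violet → 7 (first significant figure)
Yellow → 4 (second significant figure)
Brown → ×10 multiplier
Silver → ±10% tolerance
74 × 10 = 740 Ω
Smallest = 740 × (1 − 10/100) = 666 Ω.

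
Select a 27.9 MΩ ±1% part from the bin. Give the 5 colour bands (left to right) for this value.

27900000 Ω = 279 × 10^5.
2 → red
7 → violet
9 → white
Multiplier 10^5 → green.
±1% tolerance → brown.

red, violet, white, green, brown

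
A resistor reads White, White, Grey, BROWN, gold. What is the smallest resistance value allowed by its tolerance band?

White → 9 (first significant figure)
White → 9 (second significant figure)
Grey → 8 (third significant figure)
Brown → ×10 multiplier
Gold → ±5% tolerance
998 × 10 = 9980 Ω
Smallest = 9980 × (1 − 5/100) = 9481 Ω.

9481 Ω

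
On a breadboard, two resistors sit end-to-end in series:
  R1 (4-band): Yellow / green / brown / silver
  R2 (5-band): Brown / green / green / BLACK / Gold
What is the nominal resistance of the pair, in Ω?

605 Ω

R1: yellow, green → 45; brown ×10 → 450 Ω.
R2: brown, green, green → 155; black ×1 → 155 Ω.
Series: 450 + 155 = 605 Ω.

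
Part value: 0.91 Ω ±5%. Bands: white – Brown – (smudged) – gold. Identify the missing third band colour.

0.91 Ω = 91 × 10^-2.
The third band is the multiplier, 10^-2, which is silver.

silver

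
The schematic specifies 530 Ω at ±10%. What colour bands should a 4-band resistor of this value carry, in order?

530 Ω = 53 × 10^1.
5 → green
3 → orange
Multiplier 10^1 → brown.
±10% tolerance → silver.

green, orange, brown, silver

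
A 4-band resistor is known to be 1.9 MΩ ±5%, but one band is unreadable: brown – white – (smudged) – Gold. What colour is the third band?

green

1900000 Ω = 19 × 10^5.
The third band is the multiplier, 10^5, which is green.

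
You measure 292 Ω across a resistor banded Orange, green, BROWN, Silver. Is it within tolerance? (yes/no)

no

Orange → 3 (first significant figure)
Green → 5 (second significant figure)
Brown → ×10 multiplier
Silver → ±10% tolerance
35 × 10 = 350 Ω
Allowed range: 315 Ω to 385 Ω.
292 Ω lies outside that range.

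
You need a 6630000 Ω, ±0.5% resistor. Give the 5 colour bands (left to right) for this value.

blue, blue, orange, yellow, green

6630000 Ω = 663 × 10^4.
6 → blue
6 → blue
3 → orange
Multiplier 10^4 → yellow.
±0.5% tolerance → green.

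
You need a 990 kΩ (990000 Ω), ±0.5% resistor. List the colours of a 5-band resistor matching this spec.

990000 Ω = 990 × 10^3.
9 → white
9 → white
0 → black
Multiplier 10^3 → orange.
±0.5% tolerance → green.

white, white, black, orange, green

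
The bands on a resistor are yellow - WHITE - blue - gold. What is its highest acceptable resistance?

51450000 Ω

Yellow → 4 (first significant figure)
White → 9 (second significant figure)
Blue → ×10^6 multiplier
Gold → ±5% tolerance
49 × 1000000 = 49000000 Ω
Highest = 49000000 × (1 + 5/100) = 51450000 Ω.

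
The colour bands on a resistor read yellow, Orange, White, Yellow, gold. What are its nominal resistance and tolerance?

4390000 Ω ±5%

Yellow → 4 (first significant figure)
Orange → 3 (second significant figure)
White → 9 (third significant figure)
Yellow → ×10^4 multiplier
Gold → ±5% tolerance
439 × 10000 = 4390000 Ω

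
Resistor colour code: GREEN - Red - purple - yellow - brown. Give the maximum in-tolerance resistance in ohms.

5322700 Ω

Green → 5 (first significant figure)
Red → 2 (second significant figure)
Violet → 7 (third significant figure)
Yellow → ×10^4 multiplier
Brown → ±1% tolerance
527 × 10000 = 5270000 Ω
Maximum = 5270000 × (1 + 1/100) = 5322700 Ω.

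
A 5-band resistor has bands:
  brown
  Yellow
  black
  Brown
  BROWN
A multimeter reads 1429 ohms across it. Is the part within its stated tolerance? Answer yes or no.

Brown → 1 (first significant figure)
Yellow → 4 (second significant figure)
Black → 0 (third significant figure)
Brown → ×10 multiplier
Brown → ±1% tolerance
140 × 10 = 1400 Ω
Allowed range: 1386 Ω to 1414 Ω.
1429 ohms lies outside that range.

no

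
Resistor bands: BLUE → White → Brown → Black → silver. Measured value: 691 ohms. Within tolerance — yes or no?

Blue → 6 (first significant figure)
White → 9 (second significant figure)
Brown → 1 (third significant figure)
Black → ×1 multiplier
Silver → ±10% tolerance
691 × 1 = 691 Ω
Allowed range: 621.9 Ω to 760.1 Ω.
691 ohms lies inside that range.

yes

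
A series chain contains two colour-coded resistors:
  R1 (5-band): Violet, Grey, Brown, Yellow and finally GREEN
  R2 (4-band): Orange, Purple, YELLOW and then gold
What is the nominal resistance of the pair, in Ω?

R1: violet, grey, brown → 781; yellow ×10^4 → 7810000 Ω.
R2: orange, violet → 37; yellow ×10^4 → 370000 Ω.
Series: 7810000 + 370000 = 8180000 Ω.

8180000 Ω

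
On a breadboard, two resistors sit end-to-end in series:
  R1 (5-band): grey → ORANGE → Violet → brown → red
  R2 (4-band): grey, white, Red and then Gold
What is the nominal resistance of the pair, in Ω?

R1: grey, orange, violet → 837; brown ×10 → 8370 Ω.
R2: grey, white → 89; red ×10^2 → 8900 Ω.
Series: 8370 + 8900 = 17270 Ω.

17270 Ω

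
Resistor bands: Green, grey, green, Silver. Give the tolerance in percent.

±10%

The last band, silver, is the tolerance band.
Silver corresponds to ±10%.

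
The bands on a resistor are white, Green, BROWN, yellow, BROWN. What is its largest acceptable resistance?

9605100 Ω

White → 9 (first significant figure)
Green → 5 (second significant figure)
Brown → 1 (third significant figure)
Yellow → ×10^4 multiplier
Brown → ±1% tolerance
951 × 10000 = 9510000 Ω
Largest = 9510000 × (1 + 1/100) = 9605100 Ω.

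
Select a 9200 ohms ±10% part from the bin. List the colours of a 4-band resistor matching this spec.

9200 Ω = 92 × 10^2.
9 → white
2 → red
Multiplier 10^2 → red.
±10% tolerance → silver.

white, red, red, silver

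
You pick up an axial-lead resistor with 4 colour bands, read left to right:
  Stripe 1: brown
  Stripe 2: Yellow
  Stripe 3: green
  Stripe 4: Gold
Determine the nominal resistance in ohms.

1400000 Ω

Brown → 1 (first significant figure)
Yellow → 4 (second significant figure)
Green → ×10^5 multiplier
14 × 100000 = 1400000 Ω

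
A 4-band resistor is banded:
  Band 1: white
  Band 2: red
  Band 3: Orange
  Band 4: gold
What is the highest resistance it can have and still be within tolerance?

White → 9 (first significant figure)
Red → 2 (second significant figure)
Orange → ×10^3 multiplier
Gold → ±5% tolerance
92 × 1000 = 92000 Ω
Highest = 92000 × (1 + 5/100) = 96600 Ω.

96600 Ω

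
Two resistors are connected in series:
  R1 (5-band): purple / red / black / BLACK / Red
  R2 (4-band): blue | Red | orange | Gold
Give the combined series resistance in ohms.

R1: violet, red, black → 720; black ×1 → 720 Ω.
R2: blue, red → 62; orange ×10^3 → 62000 Ω.
Series: 720 + 62000 = 62720 Ω.

62720 Ω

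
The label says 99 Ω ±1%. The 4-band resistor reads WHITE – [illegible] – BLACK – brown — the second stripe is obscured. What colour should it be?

white

99 Ω = 99 × 10^0.
The second band gives digit 9 of the significand, and 9 is white.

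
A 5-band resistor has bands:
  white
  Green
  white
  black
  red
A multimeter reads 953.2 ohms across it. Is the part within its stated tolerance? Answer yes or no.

yes

White → 9 (first significant figure)
Green → 5 (second significant figure)
White → 9 (third significant figure)
Black → ×1 multiplier
Red → ±2% tolerance
959 × 1 = 959 Ω
Allowed range: 939.82 Ω to 978.18 Ω.
953.2 ohms lies inside that range.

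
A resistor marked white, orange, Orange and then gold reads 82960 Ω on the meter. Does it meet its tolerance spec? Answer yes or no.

no

White → 9 (first significant figure)
Orange → 3 (second significant figure)
Orange → ×10^3 multiplier
Gold → ±5% tolerance
93 × 1000 = 93000 Ω
Allowed range: 88350 Ω to 97650 Ω.
82960 Ω lies outside that range.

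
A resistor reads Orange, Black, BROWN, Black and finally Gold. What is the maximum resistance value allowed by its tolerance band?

Orange → 3 (first significant figure)
Black → 0 (second significant figure)
Brown → 1 (third significant figure)
Black → ×1 multiplier
Gold → ±5% tolerance
301 × 1 = 301 Ω
Maximum = 301 × (1 + 5/100) = 316.05 Ω.

316.05 Ω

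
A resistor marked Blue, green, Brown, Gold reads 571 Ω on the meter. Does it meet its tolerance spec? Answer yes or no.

no

Blue → 6 (first significant figure)
Green → 5 (second significant figure)
Brown → ×10 multiplier
Gold → ±5% tolerance
65 × 10 = 650 Ω
Allowed range: 617.5 Ω to 682.5 Ω.
571 Ω lies outside that range.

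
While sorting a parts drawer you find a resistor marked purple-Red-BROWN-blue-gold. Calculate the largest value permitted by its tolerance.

757050000 Ω

Violet → 7 (first significant figure)
Red → 2 (second significant figure)
Brown → 1 (third significant figure)
Blue → ×10^6 multiplier
Gold → ±5% tolerance
721 × 1000000 = 721000000 Ω
Largest = 721000000 × (1 + 5/100) = 757050000 Ω.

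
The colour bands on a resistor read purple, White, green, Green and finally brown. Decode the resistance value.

Violet → 7 (first significant figure)
White → 9 (second significant figure)
Green → 5 (third significant figure)
Green → ×10^5 multiplier
795 × 100000 = 79500000 Ω

79500000 Ω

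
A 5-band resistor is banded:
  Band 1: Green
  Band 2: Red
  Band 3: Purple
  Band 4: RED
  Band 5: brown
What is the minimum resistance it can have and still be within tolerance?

52173 Ω

Green → 5 (first significant figure)
Red → 2 (second significant figure)
Violet → 7 (third significant figure)
Red → ×10^2 multiplier
Brown → ±1% tolerance
527 × 100 = 52700 Ω
Minimum = 52700 × (1 − 1/100) = 52173 Ω.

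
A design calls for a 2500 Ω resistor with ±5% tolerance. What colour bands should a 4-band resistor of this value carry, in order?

red, green, red, gold

2500 Ω = 25 × 10^2.
2 → red
5 → green
Multiplier 10^2 → red.
±5% tolerance → gold.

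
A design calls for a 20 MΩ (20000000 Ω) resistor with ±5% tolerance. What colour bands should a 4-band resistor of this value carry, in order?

red, black, blue, gold

20000000 Ω = 20 × 10^6.
2 → red
0 → black
Multiplier 10^6 → blue.
±5% tolerance → gold.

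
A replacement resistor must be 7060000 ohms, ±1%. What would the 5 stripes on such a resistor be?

7060000 Ω = 706 × 10^4.
7 → violet
0 → black
6 → blue
Multiplier 10^4 → yellow.
±1% tolerance → brown.

violet, black, blue, yellow, brown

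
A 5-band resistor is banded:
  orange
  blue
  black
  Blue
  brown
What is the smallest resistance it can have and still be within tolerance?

Orange → 3 (first significant figure)
Blue → 6 (second significant figure)
Black → 0 (third significant figure)
Blue → ×10^6 multiplier
Brown → ±1% tolerance
360 × 1000000 = 360000000 Ω
Smallest = 360000000 × (1 − 1/100) = 356400000 Ω.

356400000 Ω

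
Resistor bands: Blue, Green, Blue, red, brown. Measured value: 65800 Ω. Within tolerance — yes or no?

yes

Blue → 6 (first significant figure)
Green → 5 (second significant figure)
Blue → 6 (third significant figure)
Red → ×10^2 multiplier
Brown → ±1% tolerance
656 × 100 = 65600 Ω
Allowed range: 64944 Ω to 66256 Ω.
65800 Ω lies inside that range.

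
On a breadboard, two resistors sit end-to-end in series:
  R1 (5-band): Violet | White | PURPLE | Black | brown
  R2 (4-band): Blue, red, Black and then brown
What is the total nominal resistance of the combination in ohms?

R1: violet, white, violet → 797; black ×1 → 797 Ω.
R2: blue, red → 62; black ×1 → 62 Ω.
Series: 797 + 62 = 859 Ω.

859 Ω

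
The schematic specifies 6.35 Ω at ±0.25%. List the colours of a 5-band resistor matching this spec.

6.35 Ω = 635 × 10^-2.
6 → blue
3 → orange
5 → green
Multiplier 10^-2 → silver.
±0.25% tolerance → blue.

blue, orange, green, silver, blue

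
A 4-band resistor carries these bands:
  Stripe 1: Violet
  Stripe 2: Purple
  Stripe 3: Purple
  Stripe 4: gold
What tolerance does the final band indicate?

The last band, gold, is the tolerance band.
Gold corresponds to ±5%.

±5%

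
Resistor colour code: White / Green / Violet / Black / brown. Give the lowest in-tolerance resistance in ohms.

947.43 Ω

White → 9 (first significant figure)
Green → 5 (second significant figure)
Violet → 7 (third significant figure)
Black → ×1 multiplier
Brown → ±1% tolerance
957 × 1 = 957 Ω
Lowest = 957 × (1 − 1/100) = 947.43 Ω.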